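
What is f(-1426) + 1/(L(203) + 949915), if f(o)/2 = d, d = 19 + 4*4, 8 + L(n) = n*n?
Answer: 69378121/991116 ≈ 70.000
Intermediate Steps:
L(n) = -8 + n² (L(n) = -8 + n*n = -8 + n²)
d = 35 (d = 19 + 16 = 35)
f(o) = 70 (f(o) = 2*35 = 70)
f(-1426) + 1/(L(203) + 949915) = 70 + 1/((-8 + 203²) + 949915) = 70 + 1/((-8 + 41209) + 949915) = 70 + 1/(41201 + 949915) = 70 + 1/991116 = 69378121/991116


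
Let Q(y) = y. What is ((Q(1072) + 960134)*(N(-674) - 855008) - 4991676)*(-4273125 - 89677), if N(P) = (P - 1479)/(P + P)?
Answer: 3585535125871219341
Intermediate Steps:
N(P) = (-1479 + P)/(2*P) (N(P) = (-1479 + P)/((2*P)) = (-1479 + P)*(1/(2*P)) = (-1479 + P)/(2*P))
((Q(1072) + 960134)*(N(-674) - 855008) - 4991676)*(-4273125 - 89677) = ((1072 + 960134)*((½)*(-1479 - 674)/(-674) - 855008) - 4991676)*(-4273125 - 89677) = (961206*((½)*(-1/674)*(-2153) - 855008) - 4991676)*(-4362802) = (961206*(2153/1348 - 855008) - 4991676)*(-4362802) = (961206*(-1152548631/1348) - 4991676)*(-4362802) = (-553918329704493/674 - 4991676)*(-4362802) = -553921694094117/674*(-4362802) = 3585535125871219341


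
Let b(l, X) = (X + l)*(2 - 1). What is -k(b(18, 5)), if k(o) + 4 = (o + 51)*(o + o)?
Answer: -3400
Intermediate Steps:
b(l, X) = X + l (b(l, X) = (X + l)*1 = X + l)
k(o) = -4 + 2*o*(51 + o) (k(o) = -4 + (o + 51)*(o + o) = -4 + (51 + o)*(2*o) = -4 + 2*o*(51 + o))
-k(b(18, 5)) = -(-4 + 2*(5 + 18)² + 102*(5 + 18)) = -(-4 + 2*23² + 102*23) = -(-4 + 2*529 + 2346) = -(-4 + 1058 + 2346) = -1*3400 = -3400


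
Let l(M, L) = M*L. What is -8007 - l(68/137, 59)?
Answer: -1100971/137 ≈ -8036.3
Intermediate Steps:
l(M, L) = L*M
-8007 - l(68/137, 59) = -8007 - 59*68/137 = -8007 - 1*4012/137 = -8007 - 4012/137 = -1100971/137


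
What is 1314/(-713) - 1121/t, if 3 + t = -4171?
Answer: -4685363/2976062 ≈ -1.5744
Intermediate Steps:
t = -4174 (t = -3 - 4171 = -4174)
1314/(-713) - 1121/t = 1314/(-713) - 1121/(-4174) = 1314*(-1/713) - 1121*(-1/4174) = -1314/713 + 1121/4174 = -4685363/2976062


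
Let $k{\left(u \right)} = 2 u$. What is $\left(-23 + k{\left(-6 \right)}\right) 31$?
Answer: $-1085$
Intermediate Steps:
$\left(-23 + k{\left(-6 \right)}\right) 31 = \left(-23 + 2 \left(-6\right)\right) 31 = \left(-23 - 12\right) 31 = \left(-35\right) 31 = -1085$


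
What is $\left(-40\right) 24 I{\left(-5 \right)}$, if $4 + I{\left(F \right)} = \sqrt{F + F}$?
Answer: $3840 - 960 i \sqrt{10} \approx 3840.0 - 3035.8 i$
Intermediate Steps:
$I{\left(F \right)} = -4 + \sqrt{2} \sqrt{F}$ ($I{\left(F \right)} = -4 + \sqrt{F + F} = -4 + \sqrt{2 F} = -4 + \sqrt{2} \sqrt{F}$)
$\left(-40\right) 24 I{\left(-5 \right)} = \left(-40\right) 24 \left(-4 + \sqrt{2} \sqrt{-5}\right) = - 960 \left(-4 + \sqrt{2} i \sqrt{5}\right) = - 960 \left(-4 + i \sqrt{10}\right) = 3840 - 960 i \sqrt{10}$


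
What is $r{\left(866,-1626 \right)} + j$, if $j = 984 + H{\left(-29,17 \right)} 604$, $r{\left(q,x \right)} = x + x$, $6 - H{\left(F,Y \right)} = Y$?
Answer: $-8912$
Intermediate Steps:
$H{\left(F,Y \right)} = 6 - Y$
$r{\left(q,x \right)} = 2 x$
$j = -5660$ ($j = 984 + \left(6 - 17\right) 604 = 984 - 6644 = -5660$)
$r{\left(866,-1626 \right)} + j = 2 \left(-1626\right) - 5660 = -3252 - 5660 = -8912$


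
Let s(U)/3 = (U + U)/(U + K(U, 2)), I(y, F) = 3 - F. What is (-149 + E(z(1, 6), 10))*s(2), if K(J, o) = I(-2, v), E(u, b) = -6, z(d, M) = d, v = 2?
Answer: -620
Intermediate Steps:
K(J, o) = 1 (K(J, o) = 3 - 1*2 = 3 - 2 = 1)
s(U) = 6*U/(1 + U) (s(U) = 3*((U + U)/(U + 1)) = 3*((2*U)/(1 + U)) = 3*(2*U/(1 + U)) = 6*U/(1 + U))
(-149 + E(z(1, 6), 10))*s(2) = (-149 - 6)*(6*2/(1 + 2)) = -930*2/3 = -155*4 = -620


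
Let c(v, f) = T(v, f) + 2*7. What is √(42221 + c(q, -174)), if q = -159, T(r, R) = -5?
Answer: √42230 ≈ 205.50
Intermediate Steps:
c(v, f) = 9 (c(v, f) = -5 + 2*7 = -5 + 14 = 9)
√(42221 + c(q, -174)) = √(42221 + 9) = √42230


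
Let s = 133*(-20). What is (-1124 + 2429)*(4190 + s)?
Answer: 1996650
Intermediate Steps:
s = -2660
(-1124 + 2429)*(4190 + s) = (-1124 + 2429)*(4190 - 2660) = 1305*1530 = 1996650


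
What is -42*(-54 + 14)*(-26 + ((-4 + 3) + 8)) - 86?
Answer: -32006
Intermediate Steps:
-42*(-54 + 14)*(-26 + ((-4 + 3) + 8)) - 86 = -(-1680)*(-26 + (-1 + 8)) - 86 = -(-1680)*(-26 + 7) - 86 = -(-1680)*(-19) - 86 = -42*760 - 86 = -31920 - 86 = -32006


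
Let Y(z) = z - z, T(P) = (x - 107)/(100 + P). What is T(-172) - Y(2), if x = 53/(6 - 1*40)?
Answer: 3691/2448 ≈ 1.5078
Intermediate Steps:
x = -53/34 (x = 53/(6 - 40) = 53/(-34) = 53*(-1/34) = -53/34 ≈ -1.5588)
T(P) = -3691/(34*(100 + P)) (T(P) = (-53/34 - 107)/(100 + P) = -3691/(34*(100 + P)))
Y(z) = 0
T(-172) - Y(2) = -3691/(3400 + 34*(-172)) - 1*0 = -3691/(3400 - 5848) + 0 = -3691/(-2448) + 0 = -3691*(-1/2448) + 0 = 3691/2448 + 0 = 3691/2448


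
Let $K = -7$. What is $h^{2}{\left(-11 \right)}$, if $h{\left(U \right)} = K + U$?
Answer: $324$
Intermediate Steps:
$h{\left(U \right)} = -7 + U$
$h^{2}{\left(-11 \right)} = \left(-7 - 11\right)^{2} = \left(-18\right)^{2} = 324$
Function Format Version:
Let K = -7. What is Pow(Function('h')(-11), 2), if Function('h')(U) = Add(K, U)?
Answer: 324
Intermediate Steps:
Function('h')(U) = Add(-7, U)
Pow(Function('h')(-11), 2) = Pow(Add(-7, -11), 2) = Pow(-18, 2) = 324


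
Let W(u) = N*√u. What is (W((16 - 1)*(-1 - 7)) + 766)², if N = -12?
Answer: 569476 - 36768*I*√30 ≈ 5.6948e+5 - 2.0139e+5*I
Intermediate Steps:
W(u) = -12*√u
(W((16 - 1)*(-1 - 7)) + 766)² = (-12*√(-1 - 7)*√(16 - 1) + 766)² = (-12*2*I*√30 + 766)² = (-24*I*√30 + 766)² = (766 - 24*I*√30)²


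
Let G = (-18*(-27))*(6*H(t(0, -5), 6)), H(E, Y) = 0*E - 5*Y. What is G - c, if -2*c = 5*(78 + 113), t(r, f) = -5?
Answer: -174005/2 ≈ -87003.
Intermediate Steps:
c = -955/2 (c = -5*(78 + 113)/2 = -5*191/2 = -½*955 = -955/2 ≈ -477.50)
H(E, Y) = -5*Y (H(E, Y) = 0 - 5*Y = -5*Y)
G = -87480 (G = (-18*(-27))*(6*(-5*6)) = 486*(6*(-30)) = 486*(-180) = -87480)
G - c = -87480 - 1*(-955/2) = -87480 + 955/2 = -174005/2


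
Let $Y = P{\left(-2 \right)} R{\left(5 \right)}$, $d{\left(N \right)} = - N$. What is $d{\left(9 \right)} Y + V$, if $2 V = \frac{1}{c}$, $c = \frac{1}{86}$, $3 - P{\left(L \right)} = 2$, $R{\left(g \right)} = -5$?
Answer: $88$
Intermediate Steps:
$P{\left(L \right)} = 1$ ($P{\left(L \right)} = 3 - 2 = 1$)
$c = \frac{1}{86} \approx 0.011628$
$Y = -5$ ($Y = 1 \left(-5\right) = -5$)
$V = 43$ ($V = \frac{\frac{1}{\frac{1}{86}}}{2} = \frac{1}{2} \cdot 86 = 43$)
$d{\left(9 \right)} Y + V = \left(-1\right) 9 \left(-5\right) + 43 = \left(-9\right) \left(-5\right) + 43 = 45 + 43 = 88$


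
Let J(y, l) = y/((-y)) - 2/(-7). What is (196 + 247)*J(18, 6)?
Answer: -2215/7 ≈ -316.43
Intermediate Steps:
J(y, l) = -5/7 (J(y, l) = y*(-1/y) - 2*(-⅐) = -1 + 2/7 = -5/7)
(196 + 247)*J(18, 6) = (196 + 247)*(-5/7) = 443*(-5/7) = -2215/7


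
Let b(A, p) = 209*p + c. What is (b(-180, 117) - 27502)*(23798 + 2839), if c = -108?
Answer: -84093009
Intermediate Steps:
b(A, p) = -108 + 209*p (b(A, p) = 209*p - 108 = -108 + 209*p)
(b(-180, 117) - 27502)*(23798 + 2839) = ((-108 + 209*117) - 27502)*(23798 + 2839) = ((-108 + 24453) - 27502)*26637 = (24345 - 27502)*26637 = -3157*26637 = -84093009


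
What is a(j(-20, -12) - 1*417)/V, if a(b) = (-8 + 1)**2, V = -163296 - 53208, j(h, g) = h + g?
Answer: -49/216504 ≈ -0.00022632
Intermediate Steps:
j(h, g) = g + h
V = -216504
a(b) = 49 (a(b) = (-7)**2 = 49)
a(j(-20, -12) - 1*417)/V = 49/(-216504) = 49*(-1/216504) = -49/216504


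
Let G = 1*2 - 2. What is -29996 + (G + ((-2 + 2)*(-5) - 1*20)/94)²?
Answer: -66261064/2209 ≈ -29996.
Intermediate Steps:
G = 0 (G = 2 - 2 = 0)
-29996 + (G + ((-2 + 2)*(-5) - 1*20)/94)² = -29996 + (0 + ((-2 + 2)*(-5) - 1*20)/94)² = -29996 + (0 + (0*(-5) - 20)*(1/94))² = -29996 + (0 + (0 - 20)*(1/94))² = -29996 + (0 - 20*1/94)² = -29996 + (0 - 10/47)² = -29996 + (-10/47)² = -29996 + 100/2209 = -66261064/2209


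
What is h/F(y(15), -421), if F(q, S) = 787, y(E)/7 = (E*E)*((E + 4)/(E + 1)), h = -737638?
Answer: -737638/787 ≈ -937.28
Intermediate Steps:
y(E) = 7*E**2*(4 + E)/(1 + E) (y(E) = 7*((E*E)*((E + 4)/(E + 1))) = 7*(E**2*((4 + E)/(1 + E))) = 7*(E**2*(4 + E)/(1 + E)) = 7*E**2*(4 + E)/(1 + E))
h/F(y(15), -421) = -737638/787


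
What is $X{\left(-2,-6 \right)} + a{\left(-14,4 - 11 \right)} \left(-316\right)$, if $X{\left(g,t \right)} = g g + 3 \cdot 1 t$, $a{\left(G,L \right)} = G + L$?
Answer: $6622$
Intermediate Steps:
$X{\left(g,t \right)} = g^{2} + 3 t$
$X{\left(-2,-6 \right)} + a{\left(-14,4 - 11 \right)} \left(-316\right) = \left(\left(-2\right)^{2} + 3 \left(-6\right)\right) + \left(-14 + \left(4 - 11\right)\right) \left(-316\right) = \left(4 - 18\right) + \left(-14 + \left(4 - 11\right)\right) \left(-316\right) = -14 + \left(-14 - 7\right) \left(-316\right) = -14 - -6636 = -14 + 6636 = 6622$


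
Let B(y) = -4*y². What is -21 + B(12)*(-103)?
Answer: 59307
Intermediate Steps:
-21 + B(12)*(-103) = -21 - 4*12²*(-103) = -21 - 4*144*(-103) = -21 - 576*(-103) = -21 + 59328 = 59307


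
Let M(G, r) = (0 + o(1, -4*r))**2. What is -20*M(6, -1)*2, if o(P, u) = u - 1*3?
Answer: -40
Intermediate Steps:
o(P, u) = -3 + u (o(P, u) = u - 3 = -3 + u)
M(G, r) = (-3 - 4*r)**2 (M(G, r) = (0 + (-3 - 4*r))**2 = (-3 - 4*r)**2)
-20*M(6, -1)*2 = -20*(3 + 4*(-1))**2*2 = -20*(3 - 4)**2*2 = -20*(-1)**2*2 = -20*2 = -40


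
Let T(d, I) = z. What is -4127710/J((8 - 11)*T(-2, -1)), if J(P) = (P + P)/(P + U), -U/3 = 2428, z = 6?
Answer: -2511711535/3 ≈ -8.3724e+8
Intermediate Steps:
U = -7284 (U = -3*2428 = -7284)
T(d, I) = 6
J(P) = 2*P/(-7284 + P) (J(P) = (P + P)/(P - 7284) = (2*P)/(-7284 + P) = 2*P/(-7284 + P))
-4127710/J((8 - 11)*T(-2, -1)) = -4127710*(-7284 + (8 - 11)*6)/(12*(8 - 11)) = -4127710/(2*(-3*6)/(-7284 - 3*6)) = -4127710/(2*(-18)/(-7284 - 18)) = -4127710/(2*(-18)/(-7302)) = -4127710/(2*(-18)*(-1/7302)) = -4127710/6/1217 = -4127710*1217/6 = -2511711535/3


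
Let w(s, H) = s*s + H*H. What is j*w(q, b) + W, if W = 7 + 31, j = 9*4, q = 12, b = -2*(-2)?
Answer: 5798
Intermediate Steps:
b = 4
j = 36
w(s, H) = H² + s² (w(s, H) = s² + H² = H² + s²)
W = 38
j*w(q, b) + W = 36*(4² + 12²) + 38 = 36*(16 + 144) + 38 = 36*160 + 38 = 5760 + 38 = 5798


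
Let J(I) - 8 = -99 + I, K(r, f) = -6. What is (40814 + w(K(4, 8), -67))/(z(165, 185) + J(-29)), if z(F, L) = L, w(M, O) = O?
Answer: 40747/65 ≈ 626.88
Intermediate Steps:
J(I) = -91 + I (J(I) = 8 + (-99 + I) = -91 + I)
(40814 + w(K(4, 8), -67))/(z(165, 185) + J(-29)) = (40814 - 67)/(185 + (-91 - 29)) = 40747/(185 - 120) = 40747/65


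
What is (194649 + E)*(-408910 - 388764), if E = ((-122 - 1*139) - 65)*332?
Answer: -68932594058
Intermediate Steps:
E = -108232 (E = ((-122 - 139) - 65)*332 = (-261 - 65)*332 = -326*332 = -108232)
(194649 + E)*(-408910 - 388764) = (194649 - 108232)*(-408910 - 388764) = 86417*(-797674) = -68932594058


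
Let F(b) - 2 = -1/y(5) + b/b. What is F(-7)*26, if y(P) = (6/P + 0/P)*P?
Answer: 221/3 ≈ 73.667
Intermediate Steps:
y(P) = 6 (y(P) = (6/P + 0)*P = (6/P)*P = 6)
F(b) = 17/6 (F(b) = 2 + (-1/6 + b/b) = 2 + (-1*⅙ + 1) = 2 + (-⅙ + 1) = 2 + ⅚ = 17/6)
F(-7)*26 = (17/6)*26 = 221/3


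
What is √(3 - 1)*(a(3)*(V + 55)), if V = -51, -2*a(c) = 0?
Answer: 0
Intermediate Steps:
a(c) = 0 (a(c) = -½*0 = 0)
√(3 - 1)*(a(3)*(V + 55)) = √(3 - 1)*(0*(-51 + 55)) = √2*(0*4) = √2*0 = 0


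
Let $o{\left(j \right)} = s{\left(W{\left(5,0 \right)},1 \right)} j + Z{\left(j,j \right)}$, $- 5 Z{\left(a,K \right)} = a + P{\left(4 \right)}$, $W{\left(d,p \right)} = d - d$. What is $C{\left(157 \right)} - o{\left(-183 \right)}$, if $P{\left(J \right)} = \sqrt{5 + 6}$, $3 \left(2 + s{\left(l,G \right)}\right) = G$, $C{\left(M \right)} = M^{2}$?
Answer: $\frac{121537}{5} + \frac{\sqrt{11}}{5} \approx 24308.0$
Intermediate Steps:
$W{\left(d,p \right)} = 0$
$s{\left(l,G \right)} = -2 + \frac{G}{3}$
$P{\left(J \right)} = \sqrt{11}$
$Z{\left(a,K \right)} = - \frac{a}{5} - \frac{\sqrt{11}}{5}$ ($Z{\left(a,K \right)} = - \frac{a + \sqrt{11}}{5} = - \frac{a}{5} - \frac{\sqrt{11}}{5}$)
$o{\left(j \right)} = - \frac{28 j}{15} - \frac{\sqrt{11}}{5}$ ($o{\left(j \right)} = \left(-2 + \frac{1}{3} \cdot 1\right) j - \left(\frac{j}{5} + \frac{\sqrt{11}}{5}\right) = \left(-2 + \frac{1}{3}\right) j - \left(\frac{j}{5} + \frac{\sqrt{11}}{5}\right) = - \frac{5 j}{3} - \left(\frac{j}{5} + \frac{\sqrt{11}}{5}\right) = - \frac{28 j}{15} - \frac{\sqrt{11}}{5}$)
$C{\left(157 \right)} - o{\left(-183 \right)} = 157^{2} - \left(\left(- \frac{28}{15}\right) \left(-183\right) - \frac{\sqrt{11}}{5}\right) = 24649 - \left(\frac{1708}{5} - \frac{\sqrt{11}}{5}\right) = \frac{121537}{5} + \frac{\sqrt{11}}{5}$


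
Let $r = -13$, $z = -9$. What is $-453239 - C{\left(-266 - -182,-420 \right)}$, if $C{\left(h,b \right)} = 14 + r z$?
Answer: $-453370$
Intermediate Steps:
$C{\left(h,b \right)} = 131$ ($C{\left(h,b \right)} = 14 - -117 = 14 + 117 = 131$)
$-453239 - C{\left(-266 - -182,-420 \right)} = -453239 - 131 = -453370$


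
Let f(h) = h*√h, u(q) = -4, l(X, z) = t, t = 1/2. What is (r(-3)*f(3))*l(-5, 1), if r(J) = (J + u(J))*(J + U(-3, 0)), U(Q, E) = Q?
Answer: 63*√3 ≈ 109.12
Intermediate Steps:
t = ½ ≈ 0.50000
l(X, z) = ½
f(h) = h^(3/2)
r(J) = (-4 + J)*(-3 + J) (r(J) = (J - 4)*(J - 3) = (-4 + J)*(-3 + J))
(r(-3)*f(3))*l(-5, 1) = ((12 + (-3)² - 7*(-3))*3^(3/2))*(½) = ((12 + 9 + 21)*(3*√3))*(½) = (42*(3*√3))*(½) = (126*√3)*(½) = 63*√3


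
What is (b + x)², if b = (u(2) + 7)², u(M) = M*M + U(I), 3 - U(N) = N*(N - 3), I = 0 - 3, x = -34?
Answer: 324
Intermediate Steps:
I = -3
U(N) = 3 - N*(-3 + N) (U(N) = 3 - N*(N - 3) = 3 - N*(-3 + N))
u(M) = -15 + M² (u(M) = M*M + (3 - 1*(-3)² + 3*(-3)) = M² + (3 - 1*9 - 9) = M² + (3 - 9 - 9) = M² - 15 = -15 + M²)
b = 16 (b = ((-15 + 2²) + 7)² = ((-15 + 4) + 7)² = (-11 + 7)² = (-4)² = 16)
(b + x)² = (16 - 34)² = (-18)² = 324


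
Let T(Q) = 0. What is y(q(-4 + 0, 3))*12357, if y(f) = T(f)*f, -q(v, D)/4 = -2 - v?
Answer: 0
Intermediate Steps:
q(v, D) = 8 + 4*v (q(v, D) = -4*(-2 - v) = 8 + 4*v)
y(f) = 0 (y(f) = 0*f = 0)
y(q(-4 + 0, 3))*12357 = 0*12357 = 0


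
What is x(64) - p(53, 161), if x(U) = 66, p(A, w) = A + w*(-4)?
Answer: 657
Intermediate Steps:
p(A, w) = A - 4*w
x(64) - p(53, 161) = 66 - (53 - 4*161) = 66 - (53 - 644) = 66 - 1*(-591) = 66 + 591 = 657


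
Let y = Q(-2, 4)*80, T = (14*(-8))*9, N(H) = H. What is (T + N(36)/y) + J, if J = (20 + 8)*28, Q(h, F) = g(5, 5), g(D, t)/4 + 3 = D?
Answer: -35831/160 ≈ -223.94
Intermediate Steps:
g(D, t) = -12 + 4*D
T = -1008 (T = -112*9 = -1008)
Q(h, F) = 8 (Q(h, F) = -12 + 4*5 = -12 + 20 = 8)
J = 784 (J = 28*28 = 784)
y = 640 (y = 8*80 = 640)
(T + N(36)/y) + J = (-1008 + 36/640) + 784 = (-1008 + 36*(1/640)) + 784 = (-1008 + 9/160) + 784 = -161271/160 + 784 = -35831/160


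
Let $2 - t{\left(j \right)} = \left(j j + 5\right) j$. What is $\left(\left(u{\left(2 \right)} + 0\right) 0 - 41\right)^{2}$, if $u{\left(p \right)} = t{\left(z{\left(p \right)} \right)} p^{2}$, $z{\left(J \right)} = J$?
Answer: $1681$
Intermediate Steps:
$t{\left(j \right)} = 2 - j \left(5 + j^{2}\right)$ ($t{\left(j \right)} = 2 - \left(j j + 5\right) j = 2 - \left(j^{2} + 5\right) j = 2 - \left(5 + j^{2}\right) j = 2 - j \left(5 + j^{2}\right)$)
$u{\left(p \right)} = p^{2} \left(2 - p^{3} - 5 p\right)$ ($u{\left(p \right)} = \left(2 - p^{3} - 5 p\right) p^{2} = p^{2} \left(2 - p^{3} - 5 p\right)$)
$\left(\left(u{\left(2 \right)} + 0\right) 0 - 41\right)^{2} = \left(\left(2^{2} \left(2 - 2^{3} - 10\right) + 0\right) 0 - 41\right)^{2} = \left(\left(4 \left(2 - 8 - 10\right) + 0\right) 0 - 41\right)^{2} = \left(\left(4 \left(-16\right) + 0\right) 0 - 41\right)^{2} = \left(\left(-64 + 0\right) 0 - 41\right)^{2} = \left(\left(-64\right) 0 - 41\right)^{2} = \left(0 - 41\right)^{2} = \left(-41\right)^{2} = 1681$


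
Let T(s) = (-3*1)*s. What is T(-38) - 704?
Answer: -590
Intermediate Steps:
T(s) = -3*s
T(-38) - 704 = -3*(-38) - 704 = 114 - 704 = -590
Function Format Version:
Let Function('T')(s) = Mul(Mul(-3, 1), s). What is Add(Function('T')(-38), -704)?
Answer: -590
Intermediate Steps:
Function('T')(s) = Mul(-3, s)
Add(Function('T')(-38), -704) = Add(Mul(-3, -38), -704) = Add(114, -704) = -590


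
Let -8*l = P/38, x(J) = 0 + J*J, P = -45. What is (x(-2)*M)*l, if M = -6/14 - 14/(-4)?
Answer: 1935/1064 ≈ 1.8186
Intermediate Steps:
x(J) = J² (x(J) = 0 + J² = J²)
M = 43/14 (M = -6*1/14 - 14*(-¼) = -3/7 + 7/2 = 43/14 ≈ 3.0714)
l = 45/304 (l = -(-45)/(8*38) = -⅛*(-45/38) = 45/304 ≈ 0.14803)
(x(-2)*M)*l = ((-2)²*(43/14))*(45/304) = (4*(43/14))*(45/304) = (86/7)*(45/304) = 1935/1064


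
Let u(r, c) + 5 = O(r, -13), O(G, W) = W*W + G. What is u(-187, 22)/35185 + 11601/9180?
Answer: 9066001/7177740 ≈ 1.2631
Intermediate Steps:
O(G, W) = G + W² (O(G, W) = W² + G = G + W²)
u(r, c) = 164 + r (u(r, c) = -5 + (r + (-13)²) = -5 + (r + 169) = -5 + (169 + r) = 164 + r)
u(-187, 22)/35185 + 11601/9180 = (164 - 187)/35185 + 11601/9180 = -23*1/35185 + 11601*(1/9180) = -23/35185 + 1289/1020 = 9066001/7177740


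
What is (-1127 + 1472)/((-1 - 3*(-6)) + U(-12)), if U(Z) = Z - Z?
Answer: 345/17 ≈ 20.294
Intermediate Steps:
U(Z) = 0
(-1127 + 1472)/((-1 - 3*(-6)) + U(-12)) = (-1127 + 1472)/((-1 - 3*(-6)) + 0) = 345/((-1 + 18) + 0) = 345/(17 + 0) = 345/17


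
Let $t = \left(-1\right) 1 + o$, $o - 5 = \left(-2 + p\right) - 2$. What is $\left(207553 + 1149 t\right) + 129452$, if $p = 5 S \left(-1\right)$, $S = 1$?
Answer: $331260$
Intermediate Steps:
$p = -5$ ($p = 5 \cdot 1 \left(-1\right) = 5 \left(-1\right) = -5$)
$o = -4$ ($o = 5 - 9 = -4$)
$t = -5$ ($t = \left(-1\right) 1 - 4 = -1 - 4 = -5$)
$\left(207553 + 1149 t\right) + 129452 = \left(207553 + 1149 \left(-5\right)\right) + 129452 = \left(207553 - 5745\right) + 129452 = 201808 + 129452 = 331260$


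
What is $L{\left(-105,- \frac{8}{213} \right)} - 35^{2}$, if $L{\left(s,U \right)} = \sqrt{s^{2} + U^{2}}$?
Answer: $-1225 + \frac{\sqrt{500193289}}{213} \approx -1120.0$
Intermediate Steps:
$L{\left(s,U \right)} = \sqrt{U^{2} + s^{2}}$
$L{\left(-105,- \frac{8}{213} \right)} - 35^{2} = \sqrt{\left(- \frac{8}{213}\right)^{2} + \left(-105\right)^{2}} - 35^{2} = \sqrt{\left(\left(-8\right) \frac{1}{213}\right)^{2} + 11025} - 1225 = \sqrt{\left(- \frac{8}{213}\right)^{2} + 11025} - 1225 = \sqrt{\frac{64}{45369} + 11025} - 1225 = \sqrt{\frac{500193289}{45369}} - 1225 = \frac{\sqrt{500193289}}{213} - 1225 = -1225 + \frac{\sqrt{500193289}}{213}$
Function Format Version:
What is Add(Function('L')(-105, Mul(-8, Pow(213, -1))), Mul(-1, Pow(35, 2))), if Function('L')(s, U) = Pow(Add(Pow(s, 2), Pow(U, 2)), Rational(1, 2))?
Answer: Add(-1225, Mul(Rational(1, 213), Pow(500193289, Rational(1, 2)))) ≈ -1120.0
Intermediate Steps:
Function('L')(s, U) = Pow(Add(Pow(U, 2), Pow(s, 2)), Rational(1, 2))
Add(Function('L')(-105, Mul(-8, Pow(213, -1))), Mul(-1, Pow(35, 2))) = Add(Pow(Add(Pow(Mul(-8, Pow(213, -1)), 2), Pow(-105, 2)), Rational(1, 2)), Mul(-1, Pow(35, 2))) = Add(Pow(Add(Pow(Mul(-8, Rational(1, 213)), 2), 11025), Rational(1, 2)), Mul(-1, 1225)) = Add(Pow(Add(Pow(Rational(-8, 213), 2), 11025), Rational(1, 2)), -1225) = Add(Pow(Add(Rational(64, 45369), 11025), Rational(1, 2)), -1225) = Add(Pow(Rational(500193289, 45369), Rational(1, 2)), -1225) = Add(Mul(Rational(1, 213), Pow(500193289, Rational(1, 2))), -1225) = Add(-1225, Mul(Rational(1, 213), Pow(500193289, Rational(1, 2))))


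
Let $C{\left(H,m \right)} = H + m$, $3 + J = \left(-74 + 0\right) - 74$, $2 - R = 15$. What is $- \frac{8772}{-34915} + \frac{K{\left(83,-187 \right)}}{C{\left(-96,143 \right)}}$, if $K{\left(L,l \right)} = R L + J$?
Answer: $- \frac{42533166}{1641005} \approx -25.919$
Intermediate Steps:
$R = -13$ ($R = 2 - 15 = -13$)
$J = -151$ ($J = -3 + \left(\left(-74 + 0\right) - 74\right) = -3 - 148 = -151$)
$K{\left(L,l \right)} = -151 - 13 L$ ($K{\left(L,l \right)} = - 13 L - 151 = -151 - 13 L$)
$- \frac{8772}{-34915} + \frac{K{\left(83,-187 \right)}}{C{\left(-96,143 \right)}} = - \frac{8772}{-34915} + \frac{-151 - 1079}{-96 + 143} = \left(-8772\right) \left(- \frac{1}{34915}\right) + \frac{-151 - 1079}{47} = \frac{8772}{34915} - \frac{1230}{47} = - \frac{42533166}{1641005}$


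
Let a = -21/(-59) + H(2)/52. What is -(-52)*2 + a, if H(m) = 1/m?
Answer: 640387/6136 ≈ 104.37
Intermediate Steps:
a = 2243/6136 (a = -21/(-59) + 1/(2*52) = -21*(-1/59) + (1/2)*(1/52) = 21/59 + 1/104 = 2243/6136 ≈ 0.36555)
-(-52)*2 + a = -(-52)*2 + 2243/6136 = -13*(-8) + 2243/6136 = 104 + 2243/6136 = 640387/6136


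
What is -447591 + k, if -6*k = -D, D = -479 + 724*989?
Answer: -656663/2 ≈ -3.2833e+5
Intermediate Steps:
D = 715557 (D = -479 + 716036 = 715557)
k = 238519/2 (k = -(-1)*715557/6 = -⅙*(-715557) = 238519/2 ≈ 1.1926e+5)
-447591 + k = -447591 + 238519/2 = -656663/2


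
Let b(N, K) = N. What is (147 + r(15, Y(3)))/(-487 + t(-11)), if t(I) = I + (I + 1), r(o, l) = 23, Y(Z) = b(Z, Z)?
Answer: -85/254 ≈ -0.33465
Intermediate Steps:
Y(Z) = Z
t(I) = 1 + 2*I (t(I) = I + (1 + I) = 1 + 2*I)
(147 + r(15, Y(3)))/(-487 + t(-11)) = (147 + 23)/(-487 + (1 + 2*(-11))) = 170/(-487 + (1 - 22)) = 170/(-487 - 21) = 170/(-508) = 170*(-1/508) = -85/254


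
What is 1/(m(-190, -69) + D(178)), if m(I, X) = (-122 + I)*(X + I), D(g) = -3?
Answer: 1/80805 ≈ 1.2375e-5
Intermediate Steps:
m(I, X) = (-122 + I)*(I + X)
1/(m(-190, -69) + D(178)) = 1/(((-190)**2 - 122*(-190) - 122*(-69) - 190*(-69)) - 3) = 1/((36100 + 23180 + 8418 + 13110) - 3) = 1/(80808 - 3) = 1/80805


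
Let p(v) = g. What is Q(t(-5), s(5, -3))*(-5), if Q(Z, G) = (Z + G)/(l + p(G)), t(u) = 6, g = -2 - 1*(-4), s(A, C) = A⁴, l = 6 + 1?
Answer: -3155/9 ≈ -350.56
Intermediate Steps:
l = 7
g = 2 (g = -2 + 4 = 2)
p(v) = 2
Q(Z, G) = G/9 + Z/9 (Q(Z, G) = (Z + G)/(7 + 2) = (G + Z)/9 = (G + Z)*(⅑) = G/9 + Z/9)
Q(t(-5), s(5, -3))*(-5) = ((⅑)*5⁴ + (⅑)*6)*(-5) = ((⅑)*625 + ⅔)*(-5) = (625/9 + ⅔)*(-5) = (631/9)*(-5) = -3155/9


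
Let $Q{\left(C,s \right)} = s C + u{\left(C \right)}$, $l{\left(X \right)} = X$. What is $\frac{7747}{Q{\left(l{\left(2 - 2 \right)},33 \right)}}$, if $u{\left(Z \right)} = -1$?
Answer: $-7747$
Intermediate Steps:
$Q{\left(C,s \right)} = -1 + C s$ ($Q{\left(C,s \right)} = s C - 1 = C s - 1 = -1 + C s$)
$\frac{7747}{Q{\left(l{\left(2 - 2 \right)},33 \right)}} = \frac{7747}{-1 + \left(2 - 2\right) 33} = \frac{7747}{-1 + 0 \cdot 33} = \frac{7747}{-1 + 0} = \frac{7747}{-1} = 7747 \left(-1\right) = -7747$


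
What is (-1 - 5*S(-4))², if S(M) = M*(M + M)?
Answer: 25921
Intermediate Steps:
S(M) = 2*M² (S(M) = M*(2*M) = 2*M²)
(-1 - 5*S(-4))² = (-1 - 10*(-4)²)² = (-1 - 10*16)² = (-1 - 5*32)² = (-1 - 160)² = (-161)² = 25921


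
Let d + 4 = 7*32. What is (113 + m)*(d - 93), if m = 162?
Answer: 34925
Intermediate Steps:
d = 220 (d = -4 + 7*32 = -4 + 224 = 220)
(113 + m)*(d - 93) = (113 + 162)*(220 - 93) = 275*127 = 34925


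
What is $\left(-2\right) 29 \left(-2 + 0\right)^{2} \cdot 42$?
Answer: $-9744$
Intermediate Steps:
$\left(-2\right) 29 \left(-2 + 0\right)^{2} \cdot 42 = - 58 \left(-2\right)^{2} \cdot 42 = \left(-58\right) 4 \cdot 42 = \left(-232\right) 42 = -9744$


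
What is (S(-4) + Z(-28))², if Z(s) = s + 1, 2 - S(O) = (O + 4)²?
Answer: 625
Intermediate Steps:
S(O) = 2 - (4 + O)² (S(O) = 2 - (O + 4)² = 2 - (4 + O)²)
Z(s) = 1 + s
(S(-4) + Z(-28))² = ((2 - (4 - 4)²) + (1 - 28))² = ((2 - 1*0²) - 27)² = ((2 - 1*0) - 27)² = ((2 + 0) - 27)² = (2 - 27)² = (-25)² = 625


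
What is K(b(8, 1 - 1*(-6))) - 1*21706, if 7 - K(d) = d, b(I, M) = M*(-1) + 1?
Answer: -21693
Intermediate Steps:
b(I, M) = 1 - M (b(I, M) = -M + 1 = 1 - M)
K(d) = 7 - d
K(b(8, 1 - 1*(-6))) - 1*21706 = (7 - (1 - (1 - 1*(-6)))) - 1*21706 = (7 - (1 - (1 + 6))) - 21706 = (7 - (1 - 1*7)) - 21706 = (7 - (1 - 7)) - 21706 = (7 - 1*(-6)) - 21706 = (7 + 6) - 21706 = 13 - 21706 = -21693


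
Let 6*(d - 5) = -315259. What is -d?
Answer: 315229/6 ≈ 52538.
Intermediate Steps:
d = -315229/6 (d = 5 + (⅙)*(-315259) = 5 - 315259/6 = -315229/6 ≈ -52538.)
-d = -1*(-315229/6) = 315229/6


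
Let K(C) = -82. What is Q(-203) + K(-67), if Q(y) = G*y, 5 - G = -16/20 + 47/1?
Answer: 41408/5 ≈ 8281.6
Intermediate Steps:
G = -206/5 (G = 5 - (-16/20 + 47/1) = 5 - (-16*1/20 + 47*1) = 5 - (-⅘ + 47) = 5 - 1*231/5 = 5 - 231/5 = -206/5 ≈ -41.200)
Q(y) = -206*y/5
Q(-203) + K(-67) = -206/5*(-203) - 82 = 41818/5 - 82 = 41408/5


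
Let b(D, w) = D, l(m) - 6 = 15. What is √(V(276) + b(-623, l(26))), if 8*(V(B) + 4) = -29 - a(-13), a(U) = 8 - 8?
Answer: I*√10090/4 ≈ 25.112*I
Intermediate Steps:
l(m) = 21 (l(m) = 6 + 15 = 21)
a(U) = 0
V(B) = -61/8 (V(B) = -4 + (-29 - 1*0)/8 = -4 + (-29 + 0)/8 = -4 + (⅛)*(-29) = -4 - 29/8 = -61/8)
√(V(276) + b(-623, l(26))) = √(-61/8 - 623) = √(-5045/8) = I*√10090/4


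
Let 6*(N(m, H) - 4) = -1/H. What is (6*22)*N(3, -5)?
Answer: 2662/5 ≈ 532.40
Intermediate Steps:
N(m, H) = 4 - 1/(6*H) (N(m, H) = 4 + (-1/H)/6 = 4 - 1/(6*H))
(6*22)*N(3, -5) = (6*22)*(4 - 1/6/(-5)) = 132*(4 - 1/6*(-1/5)) = 132*(4 + 1/30) = 132*(121/30) = 2662/5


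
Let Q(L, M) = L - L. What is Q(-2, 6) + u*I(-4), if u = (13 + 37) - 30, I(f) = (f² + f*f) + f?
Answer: 560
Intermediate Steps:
Q(L, M) = 0
I(f) = f + 2*f² (I(f) = (f² + f²) + f = 2*f² + f = f + 2*f²)
u = 20 (u = 50 - 30 = 20)
Q(-2, 6) + u*I(-4) = 0 + 20*(-4*(1 + 2*(-4))) = 0 + 20*(-4*(1 - 8)) = 0 + 20*(-4*(-7)) = 0 + 20*28 = 0 + 560 = 560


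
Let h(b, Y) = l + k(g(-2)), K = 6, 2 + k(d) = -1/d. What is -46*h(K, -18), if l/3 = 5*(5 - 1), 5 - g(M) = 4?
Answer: -2622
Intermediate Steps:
g(M) = 1 (g(M) = 5 - 1*4 = 5 - 4 = 1)
k(d) = -2 - 1/d
l = 60 (l = 3*(5*(5 - 1)) = 3*(5*4) = 3*20 = 60)
h(b, Y) = 57 (h(b, Y) = 60 + (-2 - 1/1) = 60 + (-2 - 1*1) = 60 + (-2 - 1) = 60 - 3 = 57)
-46*h(K, -18) = -46*57 = -2622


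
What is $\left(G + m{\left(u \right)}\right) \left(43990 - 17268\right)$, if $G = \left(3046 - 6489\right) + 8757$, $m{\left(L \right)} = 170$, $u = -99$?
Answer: $146543448$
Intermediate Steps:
$G = 5314$ ($G = -3443 + 8757 = 5314$)
$\left(G + m{\left(u \right)}\right) \left(43990 - 17268\right) = \left(5314 + 170\right) \left(43990 - 17268\right) = 5484 \cdot 26722 = 146543448$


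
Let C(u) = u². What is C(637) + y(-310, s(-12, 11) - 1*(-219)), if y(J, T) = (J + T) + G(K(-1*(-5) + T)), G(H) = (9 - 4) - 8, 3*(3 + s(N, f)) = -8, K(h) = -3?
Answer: 1217008/3 ≈ 4.0567e+5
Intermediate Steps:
s(N, f) = -17/3 (s(N, f) = -3 + (⅓)*(-8) = -3 - 8/3 = -17/3)
G(H) = -3 (G(H) = 5 - 8 = -3)
y(J, T) = -3 + J + T (y(J, T) = (J + T) - 3 = -3 + J + T)
C(637) + y(-310, s(-12, 11) - 1*(-219)) = 637² + (-3 - 310 + (-17/3 - 1*(-219))) = 405769 + (-3 - 310 + (-17/3 + 219)) = 405769 + (-3 - 310 + 640/3) = 405769 - 299/3 = 1217008/3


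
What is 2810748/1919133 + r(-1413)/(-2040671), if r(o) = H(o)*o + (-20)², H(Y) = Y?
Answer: 634454274677/1305439686081 ≈ 0.48601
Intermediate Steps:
r(o) = 400 + o² (r(o) = o*o + (-20)² = o² + 400 = 400 + o²)
2810748/1919133 + r(-1413)/(-2040671) = 2810748/1919133 + (400 + (-1413)²)/(-2040671) = 2810748*(1/1919133) + (400 + 1996569)*(-1/2040671) = 936916/639711 + 1996969*(-1/2040671) = 936916/639711 - 1996969/2040671 = 634454274677/1305439686081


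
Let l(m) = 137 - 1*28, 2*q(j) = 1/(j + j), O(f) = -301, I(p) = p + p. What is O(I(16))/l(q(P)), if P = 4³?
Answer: -301/109 ≈ -2.7615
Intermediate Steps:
I(p) = 2*p
P = 64
q(j) = 1/(4*j) (q(j) = 1/(2*(j + j)) = 1/(2*((2*j))) = (1/(2*j))/2 = 1/(4*j))
l(m) = 109 (l(m) = 137 - 28 = 109)
O(I(16))/l(q(P)) = -301/109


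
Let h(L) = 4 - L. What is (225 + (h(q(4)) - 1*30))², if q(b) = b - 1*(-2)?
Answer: 37249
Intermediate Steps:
q(b) = 2 + b (q(b) = b + 2 = 2 + b)
(225 + (h(q(4)) - 1*30))² = (225 + ((4 - (2 + 4)) - 1*30))² = (225 + ((4 - 1*6) - 30))² = (225 + ((4 - 6) - 30))² = (225 + (-2 - 30))² = (225 - 32)² = 193² = 37249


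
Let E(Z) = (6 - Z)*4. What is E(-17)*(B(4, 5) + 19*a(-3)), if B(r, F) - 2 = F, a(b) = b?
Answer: -4600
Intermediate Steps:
B(r, F) = 2 + F
E(Z) = 24 - 4*Z
E(-17)*(B(4, 5) + 19*a(-3)) = (24 - 4*(-17))*((2 + 5) + 19*(-3)) = (24 + 68)*(7 - 57) = 92*(-50) = -4600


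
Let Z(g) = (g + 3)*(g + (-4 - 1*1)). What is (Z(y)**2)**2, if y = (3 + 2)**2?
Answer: 98344960000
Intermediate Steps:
y = 25 (y = 5**2 = 25)
Z(g) = (-5 + g)*(3 + g) (Z(g) = (3 + g)*(g + (-4 - 1)) = (3 + g)*(g - 5) = (3 + g)*(-5 + g) = (-5 + g)*(3 + g))
(Z(y)**2)**2 = ((-15 + 25**2 - 2*25)**2)**2 = ((-15 + 625 - 50)**2)**2 = (560**2)**2 = 313600**2 = 98344960000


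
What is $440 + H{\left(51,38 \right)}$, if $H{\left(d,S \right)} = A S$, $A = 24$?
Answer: $1352$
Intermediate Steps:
$H{\left(d,S \right)} = 24 S$
$440 + H{\left(51,38 \right)} = 440 + 24 \cdot 38 = 440 + 912 = 1352$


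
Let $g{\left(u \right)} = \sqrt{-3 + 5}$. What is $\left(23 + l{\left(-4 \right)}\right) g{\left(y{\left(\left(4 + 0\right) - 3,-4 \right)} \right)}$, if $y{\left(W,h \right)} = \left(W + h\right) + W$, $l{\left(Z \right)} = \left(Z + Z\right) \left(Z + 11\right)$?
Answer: $- 33 \sqrt{2} \approx -46.669$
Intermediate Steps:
$l{\left(Z \right)} = 2 Z \left(11 + Z\right)$
$y{\left(W,h \right)} = h + 2 W$
$g{\left(u \right)} = \sqrt{2}$
$\left(23 + l{\left(-4 \right)}\right) g{\left(y{\left(\left(4 + 0\right) - 3,-4 \right)} \right)} = \left(23 + 2 \left(-4\right) \left(11 - 4\right)\right) \sqrt{2} = \left(23 + 2 \left(-4\right) 7\right) \sqrt{2} = \left(23 - 56\right) \sqrt{2} = - 33 \sqrt{2}$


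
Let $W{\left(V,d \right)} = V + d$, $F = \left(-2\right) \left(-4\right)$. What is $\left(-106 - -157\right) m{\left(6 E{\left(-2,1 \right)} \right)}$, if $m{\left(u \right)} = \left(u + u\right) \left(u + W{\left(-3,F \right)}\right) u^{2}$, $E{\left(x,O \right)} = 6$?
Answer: $195115392$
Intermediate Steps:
$F = 8$
$m{\left(u \right)} = 2 u^{3} \left(5 + u\right)$ ($m{\left(u \right)} = \left(u + u\right) \left(u + \left(-3 + 8\right)\right) u^{2} = 2 u \left(u + 5\right) u^{2} = 2 u \left(5 + u\right) u^{2} = 2 u^{3} \left(5 + u\right)$)
$\left(-106 - -157\right) m{\left(6 E{\left(-2,1 \right)} \right)} = \left(-106 - -157\right) 2 \left(6 \cdot 6\right)^{3} \left(5 + 6 \cdot 6\right) = \left(-106 + 157\right) 2 \cdot 36^{3} \left(5 + 36\right) = 51 \cdot 2 \cdot 46656 \cdot 41 = 51 \cdot 3825792 = 195115392$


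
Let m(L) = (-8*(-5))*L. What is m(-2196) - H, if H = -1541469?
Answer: 1453629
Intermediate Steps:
m(L) = 40*L
m(-2196) - H = 40*(-2196) - 1*(-1541469) = -87840 + 1541469 = 1453629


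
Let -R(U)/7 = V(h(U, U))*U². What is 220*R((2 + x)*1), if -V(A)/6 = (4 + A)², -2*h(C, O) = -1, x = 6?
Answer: 11975040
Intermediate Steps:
h(C, O) = ½ (h(C, O) = -½*(-1) = ½)
V(A) = -6*(4 + A)²
R(U) = 1701*U²/2 (R(U) = -7*(-6*(4 + ½)²)*U² = -7*(-6*(9/2)²)*U² = -7*(-6*81/4)*U² = -(-1701)*U²/2 = 1701*U²/2)
220*R((2 + x)*1) = 220*(1701*((2 + 6)*1)²/2) = 220*(1701*(8*1)²/2) = 220*((1701/2)*8²) = 220*((1701/2)*64) = 220*54432 = 11975040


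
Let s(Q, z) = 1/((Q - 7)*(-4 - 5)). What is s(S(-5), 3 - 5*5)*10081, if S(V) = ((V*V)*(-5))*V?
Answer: -10081/5562 ≈ -1.8125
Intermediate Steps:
S(V) = -5*V**3 (S(V) = (V**2*(-5))*V = (-5*V**2)*V = -5*V**3)
s(Q, z) = 1/(63 - 9*Q) (s(Q, z) = 1/((-7 + Q)*(-9)) = 1/(63 - 9*Q))
s(S(-5), 3 - 5*5)*10081 = -1/(-63 + 9*(-5*(-5)**3))*10081 = -1/(-63 + 9*(-5*(-125)))*10081 = -1/(-63 + 9*625)*10081 = -1/(-63 + 5625)*10081 = -1/5562*10081 = -10081/5562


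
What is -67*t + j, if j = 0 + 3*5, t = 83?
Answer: -5546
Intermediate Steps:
j = 15 (j = 0 + 15 = 15)
-67*t + j = -67*83 + 15 = -5561 + 15 = -5546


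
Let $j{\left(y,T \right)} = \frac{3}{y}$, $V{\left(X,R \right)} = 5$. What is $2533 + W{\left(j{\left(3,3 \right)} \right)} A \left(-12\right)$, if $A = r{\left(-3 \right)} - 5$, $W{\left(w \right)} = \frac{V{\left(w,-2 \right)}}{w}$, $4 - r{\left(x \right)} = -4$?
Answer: $2353$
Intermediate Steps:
$r{\left(x \right)} = 8$ ($r{\left(x \right)} = 4 - -4 = 4 + 4 = 8$)
$W{\left(w \right)} = \frac{5}{w}$
$A = 3$ ($A = 8 - 5 = 3$)
$2533 + W{\left(j{\left(3,3 \right)} \right)} A \left(-12\right) = 2533 + \frac{5}{3 \cdot \frac{1}{3}} \cdot 3 \left(-12\right) = 2533 + \frac{5}{1} \cdot 3 \left(-12\right) = 2533 + 5 \cdot 1 \cdot 3 \left(-12\right) = 2533 + 5 \cdot 3 \left(-12\right) = 2533 + 15 \left(-12\right) = 2533 - 180 = 2353$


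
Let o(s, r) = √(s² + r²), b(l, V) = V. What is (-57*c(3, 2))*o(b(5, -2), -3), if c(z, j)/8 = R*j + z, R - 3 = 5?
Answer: -8664*√13 ≈ -31239.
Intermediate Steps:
R = 8 (R = 3 + 5 = 8)
c(z, j) = 8*z + 64*j (c(z, j) = 8*(8*j + z) = 8*(z + 8*j) = 8*z + 64*j)
o(s, r) = √(r² + s²)
(-57*c(3, 2))*o(b(5, -2), -3) = (-57*(8*3 + 64*2))*√((-3)² + (-2)²) = (-57*(24 + 128))*√(9 + 4) = (-57*152)*√13 = -8664*√13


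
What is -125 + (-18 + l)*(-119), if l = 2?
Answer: 1779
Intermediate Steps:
-125 + (-18 + l)*(-119) = -125 + (-18 + 2)*(-119) = -125 - 16*(-119) = -125 + 1904 = 1779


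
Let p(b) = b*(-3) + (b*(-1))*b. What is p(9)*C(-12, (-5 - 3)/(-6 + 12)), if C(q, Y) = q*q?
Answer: -15552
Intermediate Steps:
C(q, Y) = q**2
p(b) = -b**2 - 3*b (p(b) = -3*b + (-b)*b = -3*b - b**2 = -b**2 - 3*b)
p(9)*C(-12, (-5 - 3)/(-6 + 12)) = -1*9*(3 + 9)*(-12)**2 = -1*9*12*144 = -108*144 = -15552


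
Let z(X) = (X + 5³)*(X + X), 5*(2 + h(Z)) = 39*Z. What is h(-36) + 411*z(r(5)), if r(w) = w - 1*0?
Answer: 2670086/5 ≈ 5.3402e+5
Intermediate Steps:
r(w) = w (r(w) = w + 0 = w)
h(Z) = -2 + 39*Z/5 (h(Z) = -2 + (39*Z)/5 = -2 + 39*Z/5)
z(X) = 2*X*(125 + X) (z(X) = (X + 125)*(2*X) = (125 + X)*(2*X) = 2*X*(125 + X))
h(-36) + 411*z(r(5)) = (-2 + (39/5)*(-36)) + 411*(2*5*(125 + 5)) = (-2 - 1404/5) + 411*(2*5*130) = -1414/5 + 411*1300 = -1414/5 + 534300 = 2670086/5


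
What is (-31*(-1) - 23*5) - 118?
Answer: -202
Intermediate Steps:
(-31*(-1) - 23*5) - 118 = (31 - 115) - 118 = -84 - 118 = -202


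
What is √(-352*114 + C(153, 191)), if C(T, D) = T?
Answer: 5*I*√1599 ≈ 199.94*I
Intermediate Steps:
√(-352*114 + C(153, 191)) = √(-352*114 + 153) = √(-40128 + 153) = √(-39975) = 5*I*√1599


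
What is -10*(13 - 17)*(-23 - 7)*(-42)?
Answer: 50400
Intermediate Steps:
-10*(13 - 17)*(-23 - 7)*(-42) = -(-40)*(-30)*(-42) = -10*120*(-42) = -1200*(-42) = 50400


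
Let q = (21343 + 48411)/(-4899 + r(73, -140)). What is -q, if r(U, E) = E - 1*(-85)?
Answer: 34877/2477 ≈ 14.080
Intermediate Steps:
r(U, E) = 85 + E (r(U, E) = E + 85 = 85 + E)
q = -34877/2477 (q = (21343 + 48411)/(-4899 + (85 - 140)) = 69754/(-4899 - 55) = 69754/(-4954) = 69754*(-1/4954) = -34877/2477 ≈ -14.080)
-q = -1*(-34877/2477) = 34877/2477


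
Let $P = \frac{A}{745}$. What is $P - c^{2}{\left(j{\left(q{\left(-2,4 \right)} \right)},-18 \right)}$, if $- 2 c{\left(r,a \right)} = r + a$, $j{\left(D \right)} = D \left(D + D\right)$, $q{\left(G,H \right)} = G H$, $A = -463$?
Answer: $- \frac{2254088}{745} \approx -3025.6$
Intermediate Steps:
$j{\left(D \right)} = 2 D^{2}$ ($j{\left(D \right)} = D 2 D = 2 D^{2}$)
$c{\left(r,a \right)} = - \frac{a}{2} - \frac{r}{2}$ ($c{\left(r,a \right)} = - \frac{r + a}{2} = - \frac{a + r}{2} = - \frac{a}{2} - \frac{r}{2}$)
$P = - \frac{463}{745}$ ($P = \frac{1}{745} \left(-463\right) = - \frac{463}{745} \approx -0.62148$)
$P - c^{2}{\left(j{\left(q{\left(-2,4 \right)} \right)},-18 \right)} = - \frac{463}{745} - \left(\left(- \frac{1}{2}\right) \left(-18\right) - \frac{2 \left(\left(-2\right) 4\right)^{2}}{2}\right)^{2} = - \frac{463}{745} - \left(9 - \frac{2 \left(-8\right)^{2}}{2}\right)^{2} = - \frac{463}{745} - \left(9 - \frac{2 \cdot 64}{2}\right)^{2} = - \frac{463}{745} - \left(9 - 64\right)^{2} = - \frac{463}{745} - \left(-55\right)^{2} = - \frac{463}{745} - 3025 = - \frac{2254088}{745}$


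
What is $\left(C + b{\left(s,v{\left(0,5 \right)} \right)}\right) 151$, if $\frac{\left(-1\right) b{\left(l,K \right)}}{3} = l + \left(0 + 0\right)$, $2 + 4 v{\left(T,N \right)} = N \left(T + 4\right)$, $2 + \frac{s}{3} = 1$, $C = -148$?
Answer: $-20989$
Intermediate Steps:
$s = -3$ ($s = -6 + 3 \cdot 1 = -6 + 3 = -3$)
$v{\left(T,N \right)} = - \frac{1}{2} + \frac{N \left(4 + T\right)}{4}$ ($v{\left(T,N \right)} = - \frac{1}{2} + \frac{N \left(T + 4\right)}{4} = - \frac{1}{2} + \frac{N \left(4 + T\right)}{4}$)
$b{\left(l,K \right)} = - 3 l$ ($b{\left(l,K \right)} = - 3 \left(l + \left(0 + 0\right)\right) = - 3 \left(l + 0\right) = - 3 l$)
$\left(C + b{\left(s,v{\left(0,5 \right)} \right)}\right) 151 = \left(-148 - -9\right) 151 = \left(-148 + 9\right) 151 = \left(-139\right) 151 = -20989$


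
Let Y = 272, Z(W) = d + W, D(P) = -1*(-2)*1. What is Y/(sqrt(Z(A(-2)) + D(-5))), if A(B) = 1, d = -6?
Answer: -272*I*sqrt(3)/3 ≈ -157.04*I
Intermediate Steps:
D(P) = 2 (D(P) = 2*1 = 2)
Z(W) = -6 + W
Y/(sqrt(Z(A(-2)) + D(-5))) = 272/(sqrt((-6 + 1) + 2)) = 272/(sqrt(-5 + 2)) = 272/(sqrt(-3)) = 272/((I*sqrt(3))) = 272*(-I*sqrt(3)/3) = -272*I*sqrt(3)/3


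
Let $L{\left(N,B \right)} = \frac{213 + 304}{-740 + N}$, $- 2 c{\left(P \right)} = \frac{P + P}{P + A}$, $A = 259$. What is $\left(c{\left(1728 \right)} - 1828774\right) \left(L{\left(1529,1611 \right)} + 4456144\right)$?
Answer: $- \frac{12775985079830231578}{1567743} \approx -8.1493 \cdot 10^{12}$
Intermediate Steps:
$c{\left(P \right)} = - \frac{P}{259 + P}$ ($c{\left(P \right)} = - \frac{\left(P + P\right) \frac{1}{P + 259}}{2} = - \frac{2 P \frac{1}{259 + P}}{2} = - \frac{P}{259 + P}$)
$L{\left(N,B \right)} = \frac{517}{-740 + N}$
$\left(c{\left(1728 \right)} - 1828774\right) \left(L{\left(1529,1611 \right)} + 4456144\right) = \left(\left(-1\right) 1728 \frac{1}{259 + 1728} - 1828774\right) \left(\frac{517}{-740 + 1529} + 4456144\right) = \left(\left(-1\right) 1728 \cdot \frac{1}{1987} - 1828774\right) \left(\frac{517}{789} + 4456144\right) = \left(\left(-1\right) 1728 \cdot \frac{1}{1987} - 1828774\right) \left(517 \cdot \frac{1}{789} + 4456144\right) = \left(- \frac{1728}{1987} - 1828774\right) \left(\frac{517}{789} + 4456144\right) = \left(- \frac{3633775666}{1987}\right) \frac{3515898133}{789} = - \frac{12775985079830231578}{1567743}$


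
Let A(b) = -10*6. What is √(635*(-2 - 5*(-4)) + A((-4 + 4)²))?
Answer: √11370 ≈ 106.63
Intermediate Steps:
A(b) = -60
√(635*(-2 - 5*(-4)) + A((-4 + 4)²)) = √(635*(-2 - 5*(-4)) - 60) = √(635*(-2 + 20) - 60) = √(635*18 - 60) = √(11430 - 60) = √11370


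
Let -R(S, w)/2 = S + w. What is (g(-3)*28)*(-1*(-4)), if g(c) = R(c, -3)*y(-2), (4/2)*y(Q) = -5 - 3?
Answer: -5376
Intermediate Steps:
R(S, w) = -2*S - 2*w (R(S, w) = -2*(S + w) = -2*S - 2*w)
y(Q) = -4 (y(Q) = (-5 - 3)/2 = (1/2)*(-8) = -4)
g(c) = -24 + 8*c (g(c) = (-2*c - 2*(-3))*(-4) = (-2*c + 6)*(-4) = (6 - 2*c)*(-4) = -24 + 8*c)
(g(-3)*28)*(-1*(-4)) = ((-24 + 8*(-3))*28)*(-1*(-4)) = ((-24 - 24)*28)*4 = -48*28*4 = -1344*4 = -5376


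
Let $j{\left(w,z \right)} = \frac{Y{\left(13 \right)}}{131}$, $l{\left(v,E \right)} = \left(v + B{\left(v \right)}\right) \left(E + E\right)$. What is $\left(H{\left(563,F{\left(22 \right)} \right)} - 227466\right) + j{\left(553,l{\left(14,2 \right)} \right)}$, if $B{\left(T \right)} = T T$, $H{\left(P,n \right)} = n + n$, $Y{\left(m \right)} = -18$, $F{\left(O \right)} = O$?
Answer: $- \frac{29792300}{131} \approx -2.2742 \cdot 10^{5}$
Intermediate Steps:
$H{\left(P,n \right)} = 2 n$
$B{\left(T \right)} = T^{2}$
$l{\left(v,E \right)} = 2 E \left(v + v^{2}\right)$ ($l{\left(v,E \right)} = \left(v + v^{2}\right) \left(E + E\right) = \left(v + v^{2}\right) 2 E = 2 E \left(v + v^{2}\right)$)
$j{\left(w,z \right)} = - \frac{18}{131}$
$\left(H{\left(563,F{\left(22 \right)} \right)} - 227466\right) + j{\left(553,l{\left(14,2 \right)} \right)} = \left(2 \cdot 22 - 227466\right) - \frac{18}{131} = \left(44 - 227466\right) - \frac{18}{131} = -227422 - \frac{18}{131} = - \frac{29792300}{131}$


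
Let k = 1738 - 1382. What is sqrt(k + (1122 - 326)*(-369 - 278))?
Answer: 12*I*sqrt(3574) ≈ 717.4*I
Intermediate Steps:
k = 356
sqrt(k + (1122 - 326)*(-369 - 278)) = sqrt(356 + (1122 - 326)*(-369 - 278)) = sqrt(356 + 796*(-647)) = sqrt(356 - 515012) = sqrt(-514656) = 12*I*sqrt(3574)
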